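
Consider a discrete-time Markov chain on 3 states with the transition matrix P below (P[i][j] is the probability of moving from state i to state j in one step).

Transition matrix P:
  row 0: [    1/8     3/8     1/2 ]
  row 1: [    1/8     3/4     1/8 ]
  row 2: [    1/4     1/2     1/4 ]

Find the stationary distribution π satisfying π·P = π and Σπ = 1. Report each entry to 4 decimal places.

Balance equations π_j = Σ_i π_i·P[i][j]:
  π_0 = 1/8·π_0 + 1/8·π_1 + 1/4·π_2
  π_1 = 3/8·π_0 + 3/4·π_1 + 1/2·π_2
  normalize: π_0 + π_1 + π_2 = 1
Solving the linear system gives exactly π = [8/53, 34/53, 11/53].

π = [0.1509, 0.6415, 0.2075]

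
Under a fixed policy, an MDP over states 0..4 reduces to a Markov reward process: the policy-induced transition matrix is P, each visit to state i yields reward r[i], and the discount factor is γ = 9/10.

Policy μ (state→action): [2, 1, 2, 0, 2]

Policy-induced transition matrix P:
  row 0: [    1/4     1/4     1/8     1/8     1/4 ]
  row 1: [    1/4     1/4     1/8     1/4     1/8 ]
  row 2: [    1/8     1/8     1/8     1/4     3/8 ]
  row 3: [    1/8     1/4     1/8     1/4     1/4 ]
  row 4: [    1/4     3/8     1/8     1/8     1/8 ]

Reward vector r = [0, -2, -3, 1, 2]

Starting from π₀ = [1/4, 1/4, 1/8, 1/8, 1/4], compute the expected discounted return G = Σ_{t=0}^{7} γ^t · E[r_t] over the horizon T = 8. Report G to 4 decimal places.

G = -1.6063

t=0: π = [0.2500, 0.2500, 0.1250, 0.1250, 0.2500], E[r] = -0.2500, γ^t·E[r] = -0.250000, running G = -0.250000
t=1: π = [0.2188, 0.2656, 0.1250, 0.1875, 0.2031], E[r] = -0.3125, γ^t·E[r] = -0.281250, running G = -0.531250
t=2: π = [0.2109, 0.2598, 0.1250, 0.1973, 0.2070], E[r] = -0.2832, γ^t·E[r] = -0.229395, running G = -0.760645
t=3: π = [0.2097, 0.2603, 0.1250, 0.1978, 0.2073], E[r] = -0.2832, γ^t·E[r] = -0.206455, running G = -0.967100
t=4: π = [0.2097, 0.2603, 0.1250, 0.1979, 0.2072], E[r] = -0.2833, γ^t·E[r] = -0.185890, running G = -1.152989
t=5: π = [0.2096, 0.2603, 0.1250, 0.1979, 0.2072], E[r] = -0.2833, γ^t·E[r] = -0.167267, running G = -1.320256
t=6: π = [0.2096, 0.2603, 0.1250, 0.1979, 0.2072], E[r] = -0.2833, γ^t·E[r] = -0.150540, running G = -1.470796
t=7: π = [0.2096, 0.2603, 0.1250, 0.1979, 0.2072], E[r] = -0.2833, γ^t·E[r] = -0.135486, running G = -1.606283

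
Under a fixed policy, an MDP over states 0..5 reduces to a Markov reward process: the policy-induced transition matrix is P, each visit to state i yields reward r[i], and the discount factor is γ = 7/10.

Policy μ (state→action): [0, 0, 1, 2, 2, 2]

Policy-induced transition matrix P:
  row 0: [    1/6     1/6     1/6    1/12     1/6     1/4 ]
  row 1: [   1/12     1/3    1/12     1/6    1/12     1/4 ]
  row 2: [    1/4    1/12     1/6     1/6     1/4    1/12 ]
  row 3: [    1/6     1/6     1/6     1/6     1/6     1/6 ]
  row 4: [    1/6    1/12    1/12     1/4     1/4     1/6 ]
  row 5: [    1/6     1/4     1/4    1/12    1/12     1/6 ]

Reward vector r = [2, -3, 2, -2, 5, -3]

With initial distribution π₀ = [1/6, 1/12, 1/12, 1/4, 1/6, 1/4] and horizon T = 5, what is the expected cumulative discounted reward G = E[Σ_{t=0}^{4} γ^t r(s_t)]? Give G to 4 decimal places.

G = -0.0561

t=0: π = [0.1667, 0.0833, 0.0833, 0.2500, 0.1667, 0.2500], E[r] = -0.1667, γ^t·E[r] = -0.166667, running G = -0.166667
t=1: π = [0.1667, 0.1806, 0.1667, 0.1458, 0.1597, 0.1806], E[r] = 0.0903, γ^t·E[r] = 0.063194, running G = -0.103472
t=2: π = [0.1655, 0.1846, 0.1534, 0.1510, 0.1638, 0.1817], E[r] = 0.0556, γ^t·E[r] = 0.027222, running G = -0.076250
t=3: π = [0.1641, 0.1861, 0.1528, 0.1514, 0.1626, 0.1831], E[r] = 0.0361, γ^t·E[r] = 0.012389, running G = -0.063861
t=4: π = [0.1639, 0.1867, 0.1529, 0.1513, 0.1622, 0.1831], E[r] = 0.0324, γ^t·E[r] = 0.007791, running G = -0.056070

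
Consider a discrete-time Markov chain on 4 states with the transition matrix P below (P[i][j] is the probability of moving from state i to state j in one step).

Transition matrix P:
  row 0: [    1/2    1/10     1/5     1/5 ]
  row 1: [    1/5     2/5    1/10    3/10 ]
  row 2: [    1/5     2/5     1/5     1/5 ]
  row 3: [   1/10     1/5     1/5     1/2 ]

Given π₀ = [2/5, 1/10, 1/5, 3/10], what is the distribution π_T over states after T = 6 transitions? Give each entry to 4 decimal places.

t=0: π = [0.4000, 0.1000, 0.2000, 0.3000]
t=1: π = [0.2900, 0.2200, 0.1900, 0.3000]
t=2: π = [0.2570, 0.2530, 0.1780, 0.3120]
t=3: π = [0.2459, 0.2605, 0.1747, 0.3189]
t=4: π = [0.2419, 0.2625, 0.1740, 0.3217]
t=5: π = [0.2404, 0.2631, 0.1738, 0.3228]
t=6: π = [0.2398, 0.2633, 0.1737, 0.3231]

π = [0.2398, 0.2633, 0.1737, 0.3231]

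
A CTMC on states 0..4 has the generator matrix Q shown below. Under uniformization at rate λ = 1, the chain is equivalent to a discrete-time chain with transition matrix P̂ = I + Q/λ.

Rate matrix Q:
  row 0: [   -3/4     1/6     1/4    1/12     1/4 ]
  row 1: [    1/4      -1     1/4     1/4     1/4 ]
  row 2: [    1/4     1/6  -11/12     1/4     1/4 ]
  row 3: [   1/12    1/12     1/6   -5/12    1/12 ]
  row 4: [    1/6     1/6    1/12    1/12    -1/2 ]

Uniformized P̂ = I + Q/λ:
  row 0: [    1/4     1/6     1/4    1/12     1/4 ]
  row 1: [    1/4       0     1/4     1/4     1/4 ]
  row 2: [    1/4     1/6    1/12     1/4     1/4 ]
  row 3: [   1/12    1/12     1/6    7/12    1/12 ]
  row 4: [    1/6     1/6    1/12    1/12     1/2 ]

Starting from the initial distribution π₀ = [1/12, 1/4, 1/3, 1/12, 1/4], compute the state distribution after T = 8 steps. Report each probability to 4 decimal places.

t=0: π = [0.0833, 0.2500, 0.3333, 0.0833, 0.2500]
t=1: π = [0.2153, 0.1181, 0.1458, 0.2222, 0.2986]
t=2: π = [0.1881, 0.1285, 0.1574, 0.2384, 0.2876]
t=3: π = [0.1863, 0.1254, 0.1560, 0.2502, 0.2822]
t=4: π = [0.1848, 0.1249, 0.1561, 0.2553, 0.2788]
t=5: π = [0.1842, 0.1246, 0.1562, 0.2578, 0.2772]
t=6: π = [0.1839, 0.1244, 0.1563, 0.2591, 0.2763]
t=7: π = [0.1838, 0.1243, 0.1563, 0.2596, 0.2759]
t=8: π = [0.1837, 0.1243, 0.1563, 0.2599, 0.2757]

π = [0.1837, 0.1243, 0.1563, 0.2599, 0.2757]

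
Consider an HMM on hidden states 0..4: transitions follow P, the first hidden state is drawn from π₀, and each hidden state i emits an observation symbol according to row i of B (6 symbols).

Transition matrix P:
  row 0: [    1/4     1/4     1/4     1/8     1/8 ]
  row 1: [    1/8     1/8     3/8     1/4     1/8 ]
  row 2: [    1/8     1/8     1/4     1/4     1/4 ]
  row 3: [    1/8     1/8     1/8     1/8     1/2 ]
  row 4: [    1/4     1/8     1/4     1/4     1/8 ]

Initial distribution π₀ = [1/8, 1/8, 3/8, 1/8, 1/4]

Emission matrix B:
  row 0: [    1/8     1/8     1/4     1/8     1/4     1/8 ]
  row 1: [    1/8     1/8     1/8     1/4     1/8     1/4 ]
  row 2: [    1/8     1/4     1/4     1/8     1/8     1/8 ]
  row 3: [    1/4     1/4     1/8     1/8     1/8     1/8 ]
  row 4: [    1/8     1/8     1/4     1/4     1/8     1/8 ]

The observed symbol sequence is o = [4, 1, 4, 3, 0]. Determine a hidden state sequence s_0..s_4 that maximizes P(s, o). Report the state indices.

path = [2, 2, 3, 4, 3]

t=0: δ = [3.125e-02, 1.562e-02, 4.688e-02, 1.562e-02, 3.125e-02]  (obs o_0=4)
t=1: δ = [9.766e-04, 9.766e-04, 2.930e-03, 2.930e-03, 1.465e-03]  ψ = [0, 0, 2, 2, 2]  (obs o_1=1)
t=2: δ = [9.155e-05, 4.578e-05, 9.155e-05, 9.155e-05, 1.831e-04]  ψ = [2, 2, 2, 2, 3]  (obs o_2=4)
t=3: δ = [5.722e-06, 5.722e-06, 5.722e-06, 5.722e-06, 1.144e-05]  ψ = [4, 0, 4, 4, 3]  (obs o_3=3)
t=4: δ = [3.576e-07, 1.788e-07, 3.576e-07, 7.153e-07, 3.576e-07]  ψ = [4, 0, 4, 4, 3]  (obs o_4=0)
backtrack: best end state = 3; path = [2, 2, 3, 4, 3]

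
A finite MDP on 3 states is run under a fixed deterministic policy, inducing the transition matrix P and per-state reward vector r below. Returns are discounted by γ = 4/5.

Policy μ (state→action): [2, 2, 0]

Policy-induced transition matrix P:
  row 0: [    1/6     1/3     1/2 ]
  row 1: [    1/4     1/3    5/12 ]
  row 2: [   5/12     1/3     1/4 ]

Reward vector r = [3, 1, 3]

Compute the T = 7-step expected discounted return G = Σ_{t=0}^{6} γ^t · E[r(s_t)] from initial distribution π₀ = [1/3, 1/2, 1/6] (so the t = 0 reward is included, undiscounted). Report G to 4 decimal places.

G = 8.8867

t=0: π = [0.3333, 0.5000, 0.1667], E[r] = 2.0000, γ^t·E[r] = 2.000000, running G = 2.000000
t=1: π = [0.2500, 0.3333, 0.4167], E[r] = 2.3333, γ^t·E[r] = 1.866667, running G = 3.866667
t=2: π = [0.2986, 0.3333, 0.3681], E[r] = 2.3333, γ^t·E[r] = 1.493333, running G = 5.360000
t=3: π = [0.2865, 0.3333, 0.3802], E[r] = 2.3333, γ^t·E[r] = 1.194667, running G = 6.554667
t=4: π = [0.2895, 0.3333, 0.3772], E[r] = 2.3333, γ^t·E[r] = 0.955733, running G = 7.510400
t=5: π = [0.2887, 0.3333, 0.3779], E[r] = 2.3333, γ^t·E[r] = 0.764587, running G = 8.274987
t=6: π = [0.2889, 0.3333, 0.3777], E[r] = 2.3333, γ^t·E[r] = 0.611669, running G = 8.886656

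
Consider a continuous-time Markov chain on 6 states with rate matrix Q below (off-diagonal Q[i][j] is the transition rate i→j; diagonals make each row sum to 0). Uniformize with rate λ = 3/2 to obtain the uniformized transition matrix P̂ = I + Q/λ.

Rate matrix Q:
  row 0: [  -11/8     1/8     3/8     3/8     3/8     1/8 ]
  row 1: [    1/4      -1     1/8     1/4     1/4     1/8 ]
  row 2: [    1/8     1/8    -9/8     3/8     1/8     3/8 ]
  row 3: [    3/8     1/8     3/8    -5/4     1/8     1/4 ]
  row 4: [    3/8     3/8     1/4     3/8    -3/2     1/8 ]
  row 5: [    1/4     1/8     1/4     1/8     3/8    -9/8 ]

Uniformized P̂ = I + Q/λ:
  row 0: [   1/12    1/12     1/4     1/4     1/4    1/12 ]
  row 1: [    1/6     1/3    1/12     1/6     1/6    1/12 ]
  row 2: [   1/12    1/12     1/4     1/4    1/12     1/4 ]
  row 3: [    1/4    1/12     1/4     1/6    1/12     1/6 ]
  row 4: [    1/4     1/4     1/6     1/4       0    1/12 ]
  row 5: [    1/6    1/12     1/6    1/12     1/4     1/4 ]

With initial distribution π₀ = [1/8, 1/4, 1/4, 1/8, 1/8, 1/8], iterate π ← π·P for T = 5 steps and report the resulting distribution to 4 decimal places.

π = [0.1640, 0.1418, 0.2016, 0.1953, 0.1376, 0.1598]

t=0: π = [0.1250, 0.2500, 0.2500, 0.1250, 0.1250, 0.1250]
t=1: π = [0.1563, 0.1667, 0.1875, 0.1979, 0.1354, 0.1563]
t=2: π = [0.1658, 0.1476, 0.1979, 0.1936, 0.1380, 0.1571]
t=3: π = [0.1640, 0.1432, 0.2008, 0.1954, 0.1379, 0.1586]
t=4: π = [0.1640, 0.1421, 0.2014, 0.1953, 0.1375, 0.1595]
t=5: π = [0.1640, 0.1418, 0.2016, 0.1953, 0.1376, 0.1598]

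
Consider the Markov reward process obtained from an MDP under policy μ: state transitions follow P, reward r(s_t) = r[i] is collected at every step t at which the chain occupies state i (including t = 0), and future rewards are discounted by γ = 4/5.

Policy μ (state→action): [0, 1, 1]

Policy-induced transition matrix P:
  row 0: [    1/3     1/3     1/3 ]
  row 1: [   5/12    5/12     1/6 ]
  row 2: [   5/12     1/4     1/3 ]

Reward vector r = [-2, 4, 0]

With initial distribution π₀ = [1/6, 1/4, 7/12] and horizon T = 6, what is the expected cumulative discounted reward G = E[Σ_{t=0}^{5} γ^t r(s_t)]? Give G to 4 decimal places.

t=0: π = [0.1667, 0.2500, 0.5833], E[r] = 0.6667, γ^t·E[r] = 0.666667, running G = 0.666667
t=1: π = [0.4028, 0.3056, 0.2917], E[r] = 0.4167, γ^t·E[r] = 0.333333, running G = 1.000000
t=2: π = [0.3831, 0.3345, 0.2824], E[r] = 0.5718, γ^t·E[r] = 0.365926, running G = 1.365926
t=3: π = [0.3847, 0.3377, 0.2776], E[r] = 0.5812, γ^t·E[r] = 0.297580, running G = 1.663506
t=4: π = [0.3846, 0.3383, 0.2771], E[r] = 0.5842, γ^t·E[r] = 0.239269, running G = 1.902775
t=5: π = [0.3846, 0.3384, 0.2769], E[r] = 0.5845, γ^t·E[r] = 0.191539, running G = 2.094314

G = 2.0943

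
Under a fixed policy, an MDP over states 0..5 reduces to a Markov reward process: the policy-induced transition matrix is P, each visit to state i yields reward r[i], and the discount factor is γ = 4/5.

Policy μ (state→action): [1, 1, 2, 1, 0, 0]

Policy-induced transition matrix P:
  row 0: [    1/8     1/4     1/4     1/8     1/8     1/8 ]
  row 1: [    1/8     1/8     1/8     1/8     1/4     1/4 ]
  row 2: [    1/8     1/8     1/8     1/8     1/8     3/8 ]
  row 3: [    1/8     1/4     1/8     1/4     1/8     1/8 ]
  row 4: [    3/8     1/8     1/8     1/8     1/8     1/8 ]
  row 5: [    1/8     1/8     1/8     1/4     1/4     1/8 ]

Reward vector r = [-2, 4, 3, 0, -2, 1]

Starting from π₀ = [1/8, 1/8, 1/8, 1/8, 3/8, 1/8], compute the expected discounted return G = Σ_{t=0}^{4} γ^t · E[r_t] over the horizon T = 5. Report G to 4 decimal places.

t=0: π = [0.1250, 0.1250, 0.1250, 0.1250, 0.3750, 0.1250], E[r] = 0.0000, γ^t·E[r] = 0.000000, running G = 0.000000
t=1: π = [0.2188, 0.1563, 0.1406, 0.1563, 0.1563, 0.1719], E[r] = 0.4688, γ^t·E[r] = 0.375000, running G = 0.375000
t=2: π = [0.1641, 0.1719, 0.1523, 0.1660, 0.1660, 0.1797], E[r] = 0.6641, γ^t·E[r] = 0.425000, running G = 0.800000
t=3: π = [0.1665, 0.1663, 0.1455, 0.1682, 0.1689, 0.1846], E[r] = 0.6152, γ^t·E[r] = 0.315000, running G = 1.115000
t=4: π = [0.1672, 0.1668, 0.1458, 0.1691, 0.1689, 0.1822], E[r] = 0.6148, γ^t·E[r] = 0.251813, running G = 1.366813

G = 1.3668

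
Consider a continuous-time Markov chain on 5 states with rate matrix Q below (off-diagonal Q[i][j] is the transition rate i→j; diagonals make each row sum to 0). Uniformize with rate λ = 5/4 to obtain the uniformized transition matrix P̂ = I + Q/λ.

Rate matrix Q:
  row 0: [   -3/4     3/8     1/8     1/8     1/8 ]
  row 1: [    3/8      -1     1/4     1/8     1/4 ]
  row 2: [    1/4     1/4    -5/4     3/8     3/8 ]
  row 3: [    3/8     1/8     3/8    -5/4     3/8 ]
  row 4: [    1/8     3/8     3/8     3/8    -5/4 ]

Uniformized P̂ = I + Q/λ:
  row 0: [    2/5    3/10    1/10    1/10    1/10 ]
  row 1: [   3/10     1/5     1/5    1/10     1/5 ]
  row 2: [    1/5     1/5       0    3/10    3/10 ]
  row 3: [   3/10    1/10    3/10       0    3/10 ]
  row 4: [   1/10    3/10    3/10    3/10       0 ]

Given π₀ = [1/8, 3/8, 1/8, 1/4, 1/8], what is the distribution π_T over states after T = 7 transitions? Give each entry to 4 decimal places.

t=0: π = [0.1250, 0.3750, 0.1250, 0.2500, 0.1250]
t=1: π = [0.2750, 0.2000, 0.2000, 0.1250, 0.2000]
t=2: π = [0.2675, 0.2350, 0.1650, 0.1675, 0.1650]
t=3: π = [0.2773, 0.2265, 0.1735, 0.1493, 0.1735]
t=4: π = [0.2757, 0.2302, 0.1699, 0.1545, 0.1699]
t=5: π = [0.2766, 0.2291, 0.1709, 0.1525, 0.1709]
t=6: π = [0.2764, 0.2295, 0.1705, 0.1531, 0.1705]
t=7: π = [0.2765, 0.2294, 0.1706, 0.1529, 0.1706]

π = [0.2765, 0.2294, 0.1706, 0.1529, 0.1706]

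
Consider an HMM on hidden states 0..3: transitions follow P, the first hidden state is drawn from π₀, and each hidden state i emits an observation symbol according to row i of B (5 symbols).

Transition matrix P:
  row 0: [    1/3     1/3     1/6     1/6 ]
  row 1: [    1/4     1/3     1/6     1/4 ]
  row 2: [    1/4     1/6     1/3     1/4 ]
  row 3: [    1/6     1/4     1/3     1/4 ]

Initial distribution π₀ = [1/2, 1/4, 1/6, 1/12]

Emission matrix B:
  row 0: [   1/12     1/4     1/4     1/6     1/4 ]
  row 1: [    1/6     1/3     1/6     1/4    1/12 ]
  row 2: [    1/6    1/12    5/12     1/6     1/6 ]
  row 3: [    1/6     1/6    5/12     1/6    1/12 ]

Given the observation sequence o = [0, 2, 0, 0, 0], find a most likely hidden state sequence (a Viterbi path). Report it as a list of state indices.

t=0: δ = [4.167e-02, 4.167e-02, 2.778e-02, 1.389e-02]  (obs o_0=0)
t=1: δ = [3.472e-03, 2.315e-03, 3.858e-03, 4.340e-03]  ψ = [0, 0, 2, 1]  (obs o_1=2)
t=2: δ = [9.645e-05, 1.929e-04, 2.411e-04, 1.808e-04]  ψ = [0, 0, 3, 3]  (obs o_2=0)
t=3: δ = [5.023e-06, 1.072e-05, 1.340e-05, 1.005e-05]  ψ = [2, 1, 2, 2]  (obs o_3=0)
t=4: δ = [2.791e-07, 5.954e-07, 7.442e-07, 5.582e-07]  ψ = [2, 1, 2, 2]  (obs o_4=0)
backtrack: best end state = 2; path = [1, 3, 2, 2, 2]

path = [1, 3, 2, 2, 2]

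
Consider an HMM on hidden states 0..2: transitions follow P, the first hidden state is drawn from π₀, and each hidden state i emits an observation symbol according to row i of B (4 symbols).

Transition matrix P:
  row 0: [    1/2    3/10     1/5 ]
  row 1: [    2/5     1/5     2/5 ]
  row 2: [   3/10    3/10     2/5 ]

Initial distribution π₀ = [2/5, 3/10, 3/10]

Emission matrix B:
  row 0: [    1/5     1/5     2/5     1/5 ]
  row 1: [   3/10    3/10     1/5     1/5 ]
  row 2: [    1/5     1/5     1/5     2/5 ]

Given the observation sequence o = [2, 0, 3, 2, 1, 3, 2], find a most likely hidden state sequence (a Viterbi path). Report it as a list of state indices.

t=0: δ = [1.600e-01, 6.000e-02, 6.000e-02]  (obs o_0=2)
t=1: δ = [1.600e-02, 1.440e-02, 6.400e-03]  ψ = [0, 0, 0]  (obs o_1=0)
t=2: δ = [1.600e-03, 9.600e-04, 2.304e-03]  ψ = [0, 0, 1]  (obs o_2=3)
t=3: δ = [3.200e-04, 1.382e-04, 1.843e-04]  ψ = [0, 2, 2]  (obs o_3=2)
t=4: δ = [3.200e-05, 2.880e-05, 1.475e-05]  ψ = [0, 0, 2]  (obs o_4=1)
t=5: δ = [3.200e-06, 1.920e-06, 4.608e-06]  ψ = [0, 0, 1]  (obs o_5=3)
t=6: δ = [6.400e-07, 2.765e-07, 3.686e-07]  ψ = [0, 2, 2]  (obs o_6=2)
backtrack: best end state = 0; path = [0, 0, 0, 0, 0, 0, 0]

path = [0, 0, 0, 0, 0, 0, 0]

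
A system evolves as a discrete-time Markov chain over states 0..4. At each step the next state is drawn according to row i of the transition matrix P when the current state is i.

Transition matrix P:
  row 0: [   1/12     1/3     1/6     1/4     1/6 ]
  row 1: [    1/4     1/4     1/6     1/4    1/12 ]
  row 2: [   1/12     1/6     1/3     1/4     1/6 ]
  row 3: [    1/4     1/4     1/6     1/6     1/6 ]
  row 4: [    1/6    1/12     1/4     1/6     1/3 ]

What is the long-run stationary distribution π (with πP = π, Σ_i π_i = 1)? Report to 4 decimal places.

π = [0.1704, 0.2163, 0.2178, 0.2170, 0.1784]

Balance equations π_j = Σ_i π_i·P[i][j]:
  π_0 = 1/12·π_0 + 1/4·π_1 + 1/12·π_2 + 1/4·π_3 + 1/6·π_4
  π_1 = 1/3·π_0 + 1/4·π_1 + 1/6·π_2 + 1/4·π_3 + 1/12·π_4
  π_2 = 1/6·π_0 + 1/6·π_1 + 1/3·π_2 + 1/6·π_3 + 1/4·π_4
  π_3 = 1/4·π_0 + 1/4·π_1 + 1/4·π_2 + 1/6·π_3 + 1/6·π_4
  normalize: π_0 + π_1 + π_2 + π_3 + π_4 = 1
Solving the linear system gives exactly π = [937/5498, 1784/8247, 3593/16494, 1790/8247, 1471/8247].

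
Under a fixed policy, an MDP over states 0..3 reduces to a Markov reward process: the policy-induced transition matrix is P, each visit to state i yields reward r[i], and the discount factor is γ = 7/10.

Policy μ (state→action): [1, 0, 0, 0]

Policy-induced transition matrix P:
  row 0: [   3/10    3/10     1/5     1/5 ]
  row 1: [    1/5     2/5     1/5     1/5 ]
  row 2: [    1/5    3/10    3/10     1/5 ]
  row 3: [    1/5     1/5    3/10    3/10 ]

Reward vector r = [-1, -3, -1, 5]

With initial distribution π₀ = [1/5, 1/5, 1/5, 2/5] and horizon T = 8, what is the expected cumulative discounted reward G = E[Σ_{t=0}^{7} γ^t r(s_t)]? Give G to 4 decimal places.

G = 0.5174

t=0: π = [0.2000, 0.2000, 0.2000, 0.4000], E[r] = 1.0000, γ^t·E[r] = 1.000000, running G = 1.000000
t=1: π = [0.2200, 0.2800, 0.2600, 0.2400], E[r] = -0.1200, γ^t·E[r] = -0.084000, running G = 0.916000
t=2: π = [0.2220, 0.3040, 0.2500, 0.2240], E[r] = -0.2640, γ^t·E[r] = -0.129360, running G = 0.786640
t=3: π = [0.2222, 0.3080, 0.2474, 0.2224], E[r] = -0.2816, γ^t·E[r] = -0.096589, running G = 0.690051
t=4: π = [0.2222, 0.3086, 0.2470, 0.2222], E[r] = -0.2837, γ^t·E[r] = -0.068112, running G = 0.621940
t=5: π = [0.2222, 0.3086, 0.2469, 0.2222], E[r] = -0.2839, γ^t·E[r] = -0.047718, running G = 0.574221
t=6: π = [0.2222, 0.3086, 0.2469, 0.2222], E[r] = -0.2839, γ^t·E[r] = -0.033406, running G = 0.540815
t=7: π = [0.2222, 0.3086, 0.2469, 0.2222], E[r] = -0.2840, γ^t·E[r] = -0.023385, running G = 0.517431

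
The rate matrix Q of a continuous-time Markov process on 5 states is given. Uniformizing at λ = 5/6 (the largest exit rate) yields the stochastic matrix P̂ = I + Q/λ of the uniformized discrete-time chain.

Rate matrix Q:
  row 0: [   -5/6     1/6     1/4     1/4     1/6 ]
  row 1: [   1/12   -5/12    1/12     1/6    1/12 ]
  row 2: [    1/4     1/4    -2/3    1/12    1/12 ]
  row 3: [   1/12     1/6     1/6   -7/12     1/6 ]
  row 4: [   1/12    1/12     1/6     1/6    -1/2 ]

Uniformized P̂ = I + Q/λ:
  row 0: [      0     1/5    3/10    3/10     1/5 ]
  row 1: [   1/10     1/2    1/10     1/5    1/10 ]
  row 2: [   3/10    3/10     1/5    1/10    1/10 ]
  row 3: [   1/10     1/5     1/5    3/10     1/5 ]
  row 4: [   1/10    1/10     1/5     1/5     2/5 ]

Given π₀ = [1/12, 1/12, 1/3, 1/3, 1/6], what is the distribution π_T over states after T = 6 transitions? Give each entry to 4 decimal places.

π = [0.1244, 0.2846, 0.1840, 0.2156, 0.1915]

t=0: π = [0.0833, 0.0833, 0.3333, 0.3333, 0.1667]
t=1: π = [0.1583, 0.2417, 0.2000, 0.2083, 0.1917]
t=2: π = [0.1242, 0.2733, 0.1917, 0.2167, 0.1942]
t=3: π = [0.1259, 0.2818, 0.1851, 0.2149, 0.1923]
t=4: π = [0.1244, 0.2838, 0.1844, 0.2156, 0.1918]
t=5: π = [0.1244, 0.2844, 0.1841, 0.2156, 0.1915]
t=6: π = [0.1244, 0.2846, 0.1840, 0.2156, 0.1915]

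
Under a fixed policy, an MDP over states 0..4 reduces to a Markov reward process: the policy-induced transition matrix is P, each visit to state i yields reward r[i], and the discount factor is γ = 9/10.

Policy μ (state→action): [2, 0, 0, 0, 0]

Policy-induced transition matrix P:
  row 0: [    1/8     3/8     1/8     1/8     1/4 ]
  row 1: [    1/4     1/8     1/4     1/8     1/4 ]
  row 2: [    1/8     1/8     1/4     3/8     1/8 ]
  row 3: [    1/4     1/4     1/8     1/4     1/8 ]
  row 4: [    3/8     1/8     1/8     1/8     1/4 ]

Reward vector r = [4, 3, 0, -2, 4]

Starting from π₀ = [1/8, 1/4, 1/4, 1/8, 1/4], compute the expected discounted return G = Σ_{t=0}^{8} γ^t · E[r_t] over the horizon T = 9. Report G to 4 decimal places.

G = 11.9062

t=0: π = [0.1250, 0.2500, 0.2500, 0.1250, 0.2500], E[r] = 2.0000, γ^t·E[r] = 2.000000, running G = 2.000000
t=1: π = [0.2344, 0.1719, 0.1875, 0.2031, 0.2031], E[r] = 1.8594, γ^t·E[r] = 1.673438, running G = 3.673438
t=2: π = [0.2227, 0.2090, 0.1699, 0.1973, 0.2012], E[r] = 1.9277, γ^t·E[r] = 1.561465, running G = 5.234902
t=3: π = [0.2261, 0.2053, 0.1724, 0.1921, 0.2041], E[r] = 1.9524, γ^t·E[r] = 1.423294, running G = 6.658197
t=4: π = [0.2257, 0.2055, 0.1722, 0.1921, 0.2044], E[r] = 1.9530, γ^t·E[r] = 1.281345, running G = 7.939542
t=5: π = [0.2258, 0.2054, 0.1722, 0.1921, 0.2045], E[r] = 1.9533, γ^t·E[r] = 1.153398, running G = 9.092939
t=6: π = [0.2258, 0.2055, 0.1722, 0.1921, 0.2045], E[r] = 1.9533, γ^t·E[r] = 1.038080, running G = 10.131020
t=7: π = [0.2258, 0.2055, 0.1722, 0.1921, 0.2045], E[r] = 1.9533, γ^t·E[r] = 0.934281, running G = 11.065300
t=8: π = [0.2258, 0.2055, 0.1722, 0.1921, 0.2045], E[r] = 1.9533, γ^t·E[r] = 0.840853, running G = 11.906153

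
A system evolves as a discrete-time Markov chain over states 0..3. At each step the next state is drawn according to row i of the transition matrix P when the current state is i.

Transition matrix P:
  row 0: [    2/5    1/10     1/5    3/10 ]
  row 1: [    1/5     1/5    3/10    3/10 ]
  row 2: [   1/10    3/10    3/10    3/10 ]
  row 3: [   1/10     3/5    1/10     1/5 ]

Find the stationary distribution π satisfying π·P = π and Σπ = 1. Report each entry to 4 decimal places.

π = [0.1876, 0.3130, 0.2267, 0.2727]

Balance equations π_j = Σ_i π_i·P[i][j]:
  π_0 = 2/5·π_0 + 1/5·π_1 + 1/10·π_2 + 1/10·π_3
  π_1 = 1/10·π_0 + 1/5·π_1 + 3/10·π_2 + 3/5·π_3
  π_2 = 1/5·π_0 + 3/10·π_1 + 3/10·π_2 + 1/10·π_3
  normalize: π_0 + π_1 + π_2 + π_3 = 1
Solving the linear system gives exactly π = [163/869, 272/869, 197/869, 3/11].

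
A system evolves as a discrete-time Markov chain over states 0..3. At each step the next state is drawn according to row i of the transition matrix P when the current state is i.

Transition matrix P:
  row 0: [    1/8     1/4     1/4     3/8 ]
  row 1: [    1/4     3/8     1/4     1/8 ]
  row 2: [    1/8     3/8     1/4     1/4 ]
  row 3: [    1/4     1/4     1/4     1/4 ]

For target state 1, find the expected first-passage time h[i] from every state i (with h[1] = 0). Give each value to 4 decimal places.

h = [3.5556, 0.0000, 3.1111, 3.5556]

First-step conditioning: h[1] = 0; for i ≠ 1, h[i] = 1 + Σ_k P[i][k]·h[k].
  h[0] = 1 + 1/8·h[0] + 1/4·h[2] + 3/8·h[3]
  h[2] = 1 + 1/8·h[0] + 1/4·h[2] + 1/4·h[3]
  h[3] = 1 + 1/4·h[0] + 1/4·h[2] + 1/4·h[3]
Solving the 3×3 linear system over states ≠ 1 gives exactly h = [32/9, 0, 28/9, 32/9] (h[1] = 0 is the target).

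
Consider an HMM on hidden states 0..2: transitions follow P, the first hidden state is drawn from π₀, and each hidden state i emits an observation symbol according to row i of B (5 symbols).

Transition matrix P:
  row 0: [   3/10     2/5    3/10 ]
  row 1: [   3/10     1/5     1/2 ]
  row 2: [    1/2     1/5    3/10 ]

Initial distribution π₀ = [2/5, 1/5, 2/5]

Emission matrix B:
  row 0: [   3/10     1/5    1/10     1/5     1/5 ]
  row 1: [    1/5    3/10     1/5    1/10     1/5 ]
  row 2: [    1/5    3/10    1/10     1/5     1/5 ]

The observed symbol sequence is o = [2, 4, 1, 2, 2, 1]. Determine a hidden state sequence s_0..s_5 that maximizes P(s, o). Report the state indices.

path = [0, 1, 2, 0, 1, 2]

t=0: δ = [4.000e-02, 4.000e-02, 4.000e-02]  (obs o_0=2)
t=1: δ = [4.000e-03, 3.200e-03, 4.000e-03]  ψ = [2, 0, 1]  (obs o_1=4)
t=2: δ = [4.000e-04, 4.800e-04, 4.800e-04]  ψ = [2, 0, 1]  (obs o_2=1)
t=3: δ = [2.400e-05, 3.200e-05, 2.400e-05]  ψ = [2, 0, 1]  (obs o_3=2)
t=4: δ = [1.200e-06, 1.920e-06, 1.600e-06]  ψ = [2, 0, 1]  (obs o_4=2)
t=5: δ = [1.600e-07, 1.440e-07, 2.880e-07]  ψ = [2, 0, 1]  (obs o_5=1)
backtrack: best end state = 2; path = [0, 1, 2, 0, 1, 2]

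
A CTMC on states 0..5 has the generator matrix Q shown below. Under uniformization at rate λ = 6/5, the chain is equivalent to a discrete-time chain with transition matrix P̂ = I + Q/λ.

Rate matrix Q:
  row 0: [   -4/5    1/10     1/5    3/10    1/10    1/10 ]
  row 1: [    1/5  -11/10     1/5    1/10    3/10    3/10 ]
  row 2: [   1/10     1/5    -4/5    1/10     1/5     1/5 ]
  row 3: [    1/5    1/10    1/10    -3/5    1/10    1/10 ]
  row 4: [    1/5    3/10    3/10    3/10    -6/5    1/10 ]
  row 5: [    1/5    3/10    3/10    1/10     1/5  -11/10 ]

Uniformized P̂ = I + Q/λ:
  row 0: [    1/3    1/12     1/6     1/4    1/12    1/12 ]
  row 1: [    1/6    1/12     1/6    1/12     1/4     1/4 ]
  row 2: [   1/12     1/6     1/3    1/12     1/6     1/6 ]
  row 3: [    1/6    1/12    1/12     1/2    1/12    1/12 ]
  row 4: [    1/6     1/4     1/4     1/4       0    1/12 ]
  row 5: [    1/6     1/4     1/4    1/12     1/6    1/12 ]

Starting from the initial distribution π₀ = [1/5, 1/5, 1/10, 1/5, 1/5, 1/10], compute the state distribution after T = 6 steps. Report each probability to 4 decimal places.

π = [0.1798, 0.1414, 0.2017, 0.2297, 0.1237, 0.1237]

t=0: π = [0.2000, 0.2000, 0.1000, 0.2000, 0.2000, 0.1000]
t=1: π = [0.1917, 0.1417, 0.1917, 0.2333, 0.1167, 0.1250]
t=2: π = [0.1826, 0.1396, 0.1993, 0.2319, 0.1236, 0.1229]
t=3: π = [0.1805, 0.1410, 0.2011, 0.2310, 0.1231, 0.1232]
t=4: π = [0.1800, 0.1412, 0.2015, 0.2302, 0.1236, 0.1236]
t=5: π = [0.1799, 0.1413, 0.2017, 0.2298, 0.1236, 0.1236]
t=6: π = [0.1798, 0.1414, 0.2017, 0.2297, 0.1237, 0.1237]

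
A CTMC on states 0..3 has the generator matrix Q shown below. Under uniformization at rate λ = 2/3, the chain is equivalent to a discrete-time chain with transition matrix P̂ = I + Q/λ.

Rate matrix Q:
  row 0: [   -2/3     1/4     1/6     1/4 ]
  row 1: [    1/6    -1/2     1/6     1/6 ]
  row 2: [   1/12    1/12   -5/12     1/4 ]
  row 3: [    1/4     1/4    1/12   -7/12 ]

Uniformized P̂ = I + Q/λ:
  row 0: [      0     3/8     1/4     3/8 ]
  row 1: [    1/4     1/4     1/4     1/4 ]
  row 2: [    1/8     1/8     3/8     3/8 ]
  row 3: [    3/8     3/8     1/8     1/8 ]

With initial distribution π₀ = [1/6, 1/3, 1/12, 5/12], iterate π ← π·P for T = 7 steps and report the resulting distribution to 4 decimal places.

t=0: π = [0.1667, 0.3333, 0.0833, 0.4167]
t=1: π = [0.2500, 0.3125, 0.2083, 0.2292]
t=2: π = [0.1901, 0.2839, 0.2474, 0.2786]
t=3: π = [0.2064, 0.2777, 0.2461, 0.2699]
t=4: π = [0.2014, 0.2788, 0.2470, 0.2728]
t=5: π = [0.2029, 0.2784, 0.2468, 0.2719]
t=6: π = [0.2024, 0.2785, 0.2469, 0.2722]
t=7: π = [0.2026, 0.2785, 0.2468, 0.2721]

π = [0.2026, 0.2785, 0.2468, 0.2721]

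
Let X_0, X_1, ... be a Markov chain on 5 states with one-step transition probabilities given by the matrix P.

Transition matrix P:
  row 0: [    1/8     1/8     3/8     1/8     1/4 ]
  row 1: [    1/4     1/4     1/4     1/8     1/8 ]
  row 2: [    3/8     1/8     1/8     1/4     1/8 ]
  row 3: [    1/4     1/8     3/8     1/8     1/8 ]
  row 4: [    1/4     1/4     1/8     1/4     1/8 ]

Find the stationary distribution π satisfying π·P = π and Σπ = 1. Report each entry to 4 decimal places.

Balance equations π_j = Σ_i π_i·P[i][j]:
  π_0 = 1/8·π_0 + 1/4·π_1 + 3/8·π_2 + 1/4·π_3 + 1/4·π_4
  π_1 = 1/8·π_0 + 1/4·π_1 + 1/8·π_2 + 1/8·π_3 + 1/4·π_4
  π_2 = 3/8·π_0 + 1/4·π_1 + 1/8·π_2 + 3/8·π_3 + 1/8·π_4
  π_3 = 1/8·π_0 + 1/8·π_1 + 1/4·π_2 + 1/8·π_3 + 1/4·π_4
  normalize: π_0 + π_1 + π_2 + π_3 + π_4 = 1
Solving the linear system gives exactly π = [253/1011, 167/1011, 85/337, 178/1011, 158/1011].

π = [0.2502, 0.1652, 0.2522, 0.1761, 0.1563]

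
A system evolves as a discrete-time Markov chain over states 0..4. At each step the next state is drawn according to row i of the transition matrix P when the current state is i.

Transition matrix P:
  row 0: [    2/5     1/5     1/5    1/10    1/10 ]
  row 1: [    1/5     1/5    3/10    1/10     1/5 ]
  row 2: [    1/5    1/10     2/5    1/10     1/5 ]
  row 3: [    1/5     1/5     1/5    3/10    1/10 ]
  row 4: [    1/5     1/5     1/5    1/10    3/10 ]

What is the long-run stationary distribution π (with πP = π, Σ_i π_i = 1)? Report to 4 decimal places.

Balance equations π_j = Σ_i π_i·P[i][j]:
  π_0 = 2/5·π_0 + 1/5·π_1 + 1/5·π_2 + 1/5·π_3 + 1/5·π_4
  π_1 = 1/5·π_0 + 1/5·π_1 + 1/10·π_2 + 1/5·π_3 + 1/5·π_4
  π_2 = 1/5·π_0 + 3/10·π_1 + 2/5·π_2 + 1/5·π_3 + 1/5·π_4
  π_3 = 1/10·π_0 + 1/10·π_1 + 1/10·π_2 + 3/10·π_3 + 1/10·π_4
  normalize: π_0 + π_1 + π_2 + π_3 + π_4 = 1
Solving the linear system gives exactly π = [1/4, 14/81, 22/81, 1/8, 13/72].

π = [0.2500, 0.1728, 0.2716, 0.1250, 0.1806]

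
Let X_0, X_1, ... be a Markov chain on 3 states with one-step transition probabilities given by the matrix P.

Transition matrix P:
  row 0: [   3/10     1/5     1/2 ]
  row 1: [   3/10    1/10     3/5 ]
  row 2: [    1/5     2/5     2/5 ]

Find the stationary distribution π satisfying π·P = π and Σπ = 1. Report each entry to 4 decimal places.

π = [0.2521, 0.2689, 0.4790]

Balance equations π_j = Σ_i π_i·P[i][j]:
  π_0 = 3/10·π_0 + 3/10·π_1 + 1/5·π_2
  π_1 = 1/5·π_0 + 1/10·π_1 + 2/5·π_2
  normalize: π_0 + π_1 + π_2 = 1
Solving the linear system gives exactly π = [30/119, 32/119, 57/119].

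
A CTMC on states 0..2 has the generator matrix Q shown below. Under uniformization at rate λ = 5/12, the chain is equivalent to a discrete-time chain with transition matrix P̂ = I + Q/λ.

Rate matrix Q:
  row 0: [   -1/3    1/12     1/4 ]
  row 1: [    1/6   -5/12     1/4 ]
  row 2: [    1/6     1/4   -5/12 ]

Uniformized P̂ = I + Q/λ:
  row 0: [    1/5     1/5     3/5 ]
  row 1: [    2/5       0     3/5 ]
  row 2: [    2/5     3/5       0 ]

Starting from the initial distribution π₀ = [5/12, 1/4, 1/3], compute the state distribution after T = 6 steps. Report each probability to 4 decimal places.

t=0: π = [0.4167, 0.2500, 0.3333]
t=1: π = [0.3167, 0.2833, 0.4000]
t=2: π = [0.3367, 0.3033, 0.3600]
t=3: π = [0.3327, 0.2833, 0.3840]
t=4: π = [0.3335, 0.2969, 0.3696]
t=5: π = [0.3333, 0.2885, 0.3782]
t=6: π = [0.3333, 0.2936, 0.3731]

π = [0.3333, 0.2936, 0.3731]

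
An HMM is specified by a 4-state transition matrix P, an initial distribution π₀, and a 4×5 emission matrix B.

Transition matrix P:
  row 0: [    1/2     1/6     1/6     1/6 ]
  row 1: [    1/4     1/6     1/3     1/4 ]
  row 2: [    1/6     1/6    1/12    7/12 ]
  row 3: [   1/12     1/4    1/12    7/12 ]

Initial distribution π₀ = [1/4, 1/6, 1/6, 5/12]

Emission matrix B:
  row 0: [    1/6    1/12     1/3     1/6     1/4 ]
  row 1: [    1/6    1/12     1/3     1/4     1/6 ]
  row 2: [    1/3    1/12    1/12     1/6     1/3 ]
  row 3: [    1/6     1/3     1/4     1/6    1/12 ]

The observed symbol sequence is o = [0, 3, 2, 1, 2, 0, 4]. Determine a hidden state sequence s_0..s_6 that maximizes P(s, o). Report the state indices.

t=0: δ = [4.167e-02, 2.778e-02, 5.556e-02, 6.944e-02]  (obs o_0=0)
t=1: δ = [3.472e-03, 4.340e-03, 1.543e-03, 6.752e-03]  ψ = [0, 3, 1, 3]  (obs o_1=3)
t=2: δ = [5.787e-04, 5.626e-04, 1.206e-04, 9.846e-04]  ψ = [0, 3, 1, 3]  (obs o_2=2)
t=3: δ = [2.411e-05, 2.051e-05, 1.563e-05, 1.915e-04]  ψ = [0, 3, 1, 3]  (obs o_3=1)
t=4: δ = [5.318e-06, 1.595e-05, 1.330e-06, 2.792e-05]  ψ = [3, 3, 3, 3]  (obs o_4=2)
t=5: δ = [6.648e-07, 1.163e-06, 1.773e-06, 2.714e-06]  ψ = [1, 3, 1, 3]  (obs o_5=0)
t=6: δ = [8.309e-08, 1.131e-07, 1.293e-07, 1.320e-07]  ψ = [0, 3, 1, 3]  (obs o_6=4)
backtrack: best end state = 3; path = [3, 3, 3, 3, 3, 3, 3]

path = [3, 3, 3, 3, 3, 3, 3]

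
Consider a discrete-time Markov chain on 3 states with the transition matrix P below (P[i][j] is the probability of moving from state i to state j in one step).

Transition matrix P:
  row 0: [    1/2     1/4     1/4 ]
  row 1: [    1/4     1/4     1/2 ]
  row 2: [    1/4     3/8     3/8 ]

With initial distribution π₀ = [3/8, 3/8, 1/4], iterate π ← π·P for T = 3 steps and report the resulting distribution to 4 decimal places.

t=0: π = [0.3750, 0.3750, 0.2500]
t=1: π = [0.3438, 0.2813, 0.3750]
t=2: π = [0.3359, 0.2969, 0.3672]
t=3: π = [0.3340, 0.2959, 0.3701]

π = [0.3340, 0.2959, 0.3701]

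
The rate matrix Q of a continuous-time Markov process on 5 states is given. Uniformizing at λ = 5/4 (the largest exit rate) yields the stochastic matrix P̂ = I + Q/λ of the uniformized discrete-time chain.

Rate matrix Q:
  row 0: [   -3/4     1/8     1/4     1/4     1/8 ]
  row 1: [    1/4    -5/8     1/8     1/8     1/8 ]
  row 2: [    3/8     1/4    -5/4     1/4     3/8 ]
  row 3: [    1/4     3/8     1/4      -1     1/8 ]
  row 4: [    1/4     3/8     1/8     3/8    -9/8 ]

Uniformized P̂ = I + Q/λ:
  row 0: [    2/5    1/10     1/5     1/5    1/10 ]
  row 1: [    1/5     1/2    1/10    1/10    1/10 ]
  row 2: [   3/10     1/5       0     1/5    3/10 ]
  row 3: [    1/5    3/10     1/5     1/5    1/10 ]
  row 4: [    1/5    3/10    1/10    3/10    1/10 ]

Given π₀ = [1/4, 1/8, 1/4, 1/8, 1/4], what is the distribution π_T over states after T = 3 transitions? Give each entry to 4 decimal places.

π = [0.2670, 0.2898, 0.1319, 0.1839, 0.1275]

t=0: π = [0.2500, 0.1250, 0.2500, 0.1250, 0.2500]
t=1: π = [0.2750, 0.2500, 0.1125, 0.2125, 0.1500]
t=2: π = [0.2663, 0.2838, 0.1375, 0.1900, 0.1225]
t=3: π = [0.2670, 0.2898, 0.1319, 0.1839, 0.1275]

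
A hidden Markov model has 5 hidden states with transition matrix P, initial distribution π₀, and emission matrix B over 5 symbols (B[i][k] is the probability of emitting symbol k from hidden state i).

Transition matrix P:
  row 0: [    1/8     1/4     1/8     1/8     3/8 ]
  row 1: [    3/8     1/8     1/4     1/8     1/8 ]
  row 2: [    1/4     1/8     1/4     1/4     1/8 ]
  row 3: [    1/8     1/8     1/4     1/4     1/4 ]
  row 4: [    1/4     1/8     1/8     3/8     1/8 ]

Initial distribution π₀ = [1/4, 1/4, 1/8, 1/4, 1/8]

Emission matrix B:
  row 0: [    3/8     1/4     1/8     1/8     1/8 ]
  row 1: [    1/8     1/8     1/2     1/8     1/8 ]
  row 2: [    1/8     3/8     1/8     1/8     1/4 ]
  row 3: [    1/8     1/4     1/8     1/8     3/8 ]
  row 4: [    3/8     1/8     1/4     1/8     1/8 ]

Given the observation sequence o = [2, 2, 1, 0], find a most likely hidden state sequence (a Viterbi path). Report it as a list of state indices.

t=0: δ = [3.125e-02, 1.250e-01, 1.562e-02, 3.125e-02, 3.125e-02]  (obs o_0=2)
t=1: δ = [5.859e-03, 7.812e-03, 3.906e-03, 1.953e-03, 3.906e-03]  ψ = [1, 1, 1, 1, 1]  (obs o_1=2)
t=2: δ = [7.324e-04, 1.831e-04, 7.324e-04, 3.662e-04, 2.747e-04]  ψ = [1, 0, 1, 4, 0]  (obs o_2=1)
t=3: δ = [6.866e-05, 2.289e-05, 2.289e-05, 2.289e-05, 1.030e-04]  ψ = [2, 0, 2, 2, 0]  (obs o_3=0)
backtrack: best end state = 4; path = [1, 1, 0, 4]

path = [1, 1, 0, 4]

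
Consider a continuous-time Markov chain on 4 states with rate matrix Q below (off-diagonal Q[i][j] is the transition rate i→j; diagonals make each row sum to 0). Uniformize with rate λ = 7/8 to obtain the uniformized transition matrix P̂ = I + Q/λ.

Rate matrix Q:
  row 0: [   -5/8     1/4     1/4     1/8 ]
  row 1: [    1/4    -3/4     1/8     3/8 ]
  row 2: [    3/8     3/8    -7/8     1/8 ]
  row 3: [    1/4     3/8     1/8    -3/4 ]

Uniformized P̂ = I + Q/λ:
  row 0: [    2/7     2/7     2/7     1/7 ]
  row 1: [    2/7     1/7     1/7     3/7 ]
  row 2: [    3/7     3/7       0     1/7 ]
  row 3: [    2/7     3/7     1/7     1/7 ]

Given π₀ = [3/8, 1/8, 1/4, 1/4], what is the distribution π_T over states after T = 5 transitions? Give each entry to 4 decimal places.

t=0: π = [0.3750, 0.1250, 0.2500, 0.2500]
t=1: π = [0.3214, 0.3393, 0.1607, 0.1786]
t=2: π = [0.3087, 0.2857, 0.1658, 0.2398]
t=3: π = [0.3094, 0.3028, 0.1633, 0.2245]
t=4: π = [0.3090, 0.2978, 0.1637, 0.2294]
t=5: π = [0.3091, 0.2993, 0.1636, 0.2280]

π = [0.3091, 0.2993, 0.1636, 0.2280]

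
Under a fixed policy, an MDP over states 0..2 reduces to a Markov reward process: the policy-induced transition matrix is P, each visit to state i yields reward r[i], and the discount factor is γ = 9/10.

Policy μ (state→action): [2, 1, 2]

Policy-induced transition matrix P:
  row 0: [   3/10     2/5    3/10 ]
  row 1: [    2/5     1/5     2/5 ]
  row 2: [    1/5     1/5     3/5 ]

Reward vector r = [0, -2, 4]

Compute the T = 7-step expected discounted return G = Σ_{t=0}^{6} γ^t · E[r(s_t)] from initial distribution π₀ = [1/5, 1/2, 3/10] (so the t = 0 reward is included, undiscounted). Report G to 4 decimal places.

t=0: π = [0.2000, 0.5000, 0.3000], E[r] = 0.2000, γ^t·E[r] = 0.200000, running G = 0.200000
t=1: π = [0.3200, 0.2400, 0.4400], E[r] = 1.2800, γ^t·E[r] = 1.152000, running G = 1.352000
t=2: π = [0.2800, 0.2640, 0.4560], E[r] = 1.2960, γ^t·E[r] = 1.049760, running G = 2.401760
t=3: π = [0.2808, 0.2560, 0.4632], E[r] = 1.3408, γ^t·E[r] = 0.977443, running G = 3.379203
t=4: π = [0.2793, 0.2562, 0.4646], E[r] = 1.3459, γ^t·E[r] = 0.883058, running G = 4.262261
t=5: π = [0.2792, 0.2559, 0.4650], E[r] = 1.3482, γ^t·E[r] = 0.796113, running G = 5.058374
t=6: π = [0.2791, 0.2558, 0.4651], E[r] = 1.3487, γ^t·E[r] = 0.716733, running G = 5.775107

G = 5.7751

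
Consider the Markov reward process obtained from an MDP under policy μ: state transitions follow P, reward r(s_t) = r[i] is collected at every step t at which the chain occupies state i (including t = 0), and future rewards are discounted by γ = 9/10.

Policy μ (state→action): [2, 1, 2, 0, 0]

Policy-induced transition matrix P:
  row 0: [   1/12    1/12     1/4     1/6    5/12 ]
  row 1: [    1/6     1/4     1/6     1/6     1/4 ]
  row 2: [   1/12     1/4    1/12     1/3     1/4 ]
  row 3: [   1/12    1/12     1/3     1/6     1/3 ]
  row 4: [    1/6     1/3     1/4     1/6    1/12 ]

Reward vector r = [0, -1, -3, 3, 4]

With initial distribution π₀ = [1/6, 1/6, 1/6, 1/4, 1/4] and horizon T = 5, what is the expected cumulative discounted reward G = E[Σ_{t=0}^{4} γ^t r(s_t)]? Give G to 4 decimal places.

G = 3.3463

t=0: π = [0.1667, 0.1667, 0.1667, 0.2500, 0.2500], E[r] = 1.0833, γ^t·E[r] = 1.083333, running G = 1.083333
t=1: π = [0.1181, 0.2014, 0.2292, 0.1944, 0.2569], E[r] = 0.7222, γ^t·E[r] = 0.650000, running G = 1.733333
t=2: π = [0.1215, 0.2193, 0.2112, 0.2049, 0.2431], E[r] = 0.7338, γ^t·E[r] = 0.594375, running G = 2.327708
t=3: π = [0.1219, 0.2159, 0.2136, 0.2019, 0.2468], E[r] = 0.7363, γ^t·E[r] = 0.536730, running G = 2.864439
t=4: π = [0.1219, 0.2166, 0.2132, 0.2023, 0.2460], E[r] = 0.7345, γ^t·E[r] = 0.481881, running G = 3.346320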